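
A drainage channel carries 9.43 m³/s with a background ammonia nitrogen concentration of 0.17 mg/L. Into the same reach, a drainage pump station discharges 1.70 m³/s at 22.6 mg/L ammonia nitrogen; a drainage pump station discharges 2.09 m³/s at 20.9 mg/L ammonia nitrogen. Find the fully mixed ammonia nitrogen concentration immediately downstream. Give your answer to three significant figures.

6.33 mg/L

Flow-weighted average: C = (9.430·0.1700 + 1.700·22.60 + 2.090·20.90) / 13.22 = 83.70/13.22 = 6.332 mg/L.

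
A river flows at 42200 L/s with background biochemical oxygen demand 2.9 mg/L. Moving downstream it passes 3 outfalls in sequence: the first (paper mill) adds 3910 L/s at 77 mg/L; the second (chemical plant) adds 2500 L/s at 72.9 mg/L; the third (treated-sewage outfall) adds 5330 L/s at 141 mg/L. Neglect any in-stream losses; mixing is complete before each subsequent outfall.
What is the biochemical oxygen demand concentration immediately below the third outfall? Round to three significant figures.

25.2 mg/L

Outfall 1: combined Q = 46110 L/s; C = (42200·2.900 + 3910·77.00)/46110 = 9.183 mg/L.
Outfall 2: combined Q = 48610 L/s; C = (46110·9.183 + 2500·72.90)/48610 = 12.46 mg/L.
Outfall 3: combined Q = 53940 L/s; C = (48610·12.46 + 5330·141.0)/53940 = 25.16 mg/L.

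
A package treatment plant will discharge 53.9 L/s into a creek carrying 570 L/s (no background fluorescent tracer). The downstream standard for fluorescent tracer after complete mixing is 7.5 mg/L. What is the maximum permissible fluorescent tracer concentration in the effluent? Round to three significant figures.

86.8 mg/L

At the limit, (Qr·Cr + Qe·Cₑ)/(Qr + Qe) = 7.5:
Cₑ = (623.9·7.5 − 570.0·0) / 53.90 = 86.81 mg/L.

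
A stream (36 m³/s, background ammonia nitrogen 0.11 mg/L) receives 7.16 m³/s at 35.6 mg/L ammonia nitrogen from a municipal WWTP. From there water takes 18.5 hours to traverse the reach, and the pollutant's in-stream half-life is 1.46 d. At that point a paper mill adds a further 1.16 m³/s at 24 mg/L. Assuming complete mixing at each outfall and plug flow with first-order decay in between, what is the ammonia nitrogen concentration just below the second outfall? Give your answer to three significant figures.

4.68 mg/L

Flow-weighted average: C = (36.00·0.1100 + 7.160·35.60) / 43.16 = 258.9/43.16 = 5.998 mg/L; combined flow 43.16 m³/s.
Half-life 1.46 d → k = ln 2 / 1.46 = 0.4748 d⁻¹.
Applying C = C₀e^(−kt): 5.998 × 0.6935 = 4.160 mg/L.
At the second outfall, C = (43.16·4.160 + 1.160·24.00) / (43.16 + 1.160) = 4.679 mg/L.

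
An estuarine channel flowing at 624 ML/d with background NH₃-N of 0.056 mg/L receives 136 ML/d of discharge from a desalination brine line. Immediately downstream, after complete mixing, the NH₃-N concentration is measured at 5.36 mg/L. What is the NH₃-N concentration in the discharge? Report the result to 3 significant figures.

29.7 mg/L

Mass balance: 624.0·0.05600 + 136.0·Cₑ = 760.0·5.360
→ Cₑ = (760.0·5.360 − 624.0·0.05600) / 136.0 = 29.70 mg/L.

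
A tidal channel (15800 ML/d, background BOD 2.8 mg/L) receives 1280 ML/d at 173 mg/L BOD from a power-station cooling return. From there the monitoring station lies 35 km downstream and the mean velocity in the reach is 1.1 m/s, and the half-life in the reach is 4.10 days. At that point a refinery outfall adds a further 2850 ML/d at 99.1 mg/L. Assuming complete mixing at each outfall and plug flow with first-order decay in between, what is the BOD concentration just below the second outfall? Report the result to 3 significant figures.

26.7 mg/L

Flow-weighted average: C = (15800·2.800 + 1280·173.0) / 17080 = 265700/17080 = 15.56 mg/L; combined flow 17080 ML/d.
Travel time t = 35·1000 / 1.1 = 31820 s = 8.838 h.
Half-life 4.10 d → k = ln 2 / 4.10 = 0.1691 d⁻¹.
Applying C = C₀e^(−kt): 15.56 × 0.9396 = 14.62 mg/L.
Second outfall: C = (17080·14.62 + 2850·99.10)/19930 = 26.70 mg/L.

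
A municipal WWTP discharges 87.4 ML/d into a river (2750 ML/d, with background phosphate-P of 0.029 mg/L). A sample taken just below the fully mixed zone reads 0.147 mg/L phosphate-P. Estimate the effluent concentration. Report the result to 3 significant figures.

Mass balance: 2750·0.02900 + 87.40·Cₑ = 2837·0.1470
→ Cₑ = (2837·0.1470 − 2750·0.02900) / 87.40 = 3.860 mg/L.

3.86 mg/L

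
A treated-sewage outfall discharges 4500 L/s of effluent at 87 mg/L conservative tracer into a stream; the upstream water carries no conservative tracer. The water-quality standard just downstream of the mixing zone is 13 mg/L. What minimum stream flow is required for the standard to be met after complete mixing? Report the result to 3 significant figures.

Set C_mix = 13: (Q·0 + 4500·87.00) / (Q + 4500) = 13
→ Q = 4500·(87.00 − 13)/(13 − 0) = 25620 L/s.

25600 L/s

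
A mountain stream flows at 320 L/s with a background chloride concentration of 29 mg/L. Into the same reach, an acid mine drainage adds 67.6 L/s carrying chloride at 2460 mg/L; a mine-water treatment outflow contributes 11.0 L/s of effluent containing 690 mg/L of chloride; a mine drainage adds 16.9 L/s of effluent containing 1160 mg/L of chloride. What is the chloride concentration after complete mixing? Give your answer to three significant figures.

Flow-weighted average: C = (320.0·29.00 + 67.60·2460 + 11.00·690.0 + 16.90·1160) / 415.5 = 202800/415.5 = 488.0 mg/L.

488 mg/L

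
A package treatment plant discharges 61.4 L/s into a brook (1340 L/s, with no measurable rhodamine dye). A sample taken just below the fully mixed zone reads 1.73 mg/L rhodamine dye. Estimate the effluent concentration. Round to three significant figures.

Mass balance: 1340·0 + 61.40·Cₑ = 1401·1.730
→ Cₑ = (1401·1.730 − 1340·0) / 61.40 = 39.49 mg/L.

39.5 mg/L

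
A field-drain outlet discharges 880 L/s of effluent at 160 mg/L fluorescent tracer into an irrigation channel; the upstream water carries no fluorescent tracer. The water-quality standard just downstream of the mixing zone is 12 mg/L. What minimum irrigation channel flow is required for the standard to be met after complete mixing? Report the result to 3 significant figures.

Set C_mix = 12: (Q·0 + 880.0·160.0) / (Q + 880.0) = 12
→ Q = 880.0·(160.0 − 12)/(12 − 0) = 10850 L/s.

10900 L/s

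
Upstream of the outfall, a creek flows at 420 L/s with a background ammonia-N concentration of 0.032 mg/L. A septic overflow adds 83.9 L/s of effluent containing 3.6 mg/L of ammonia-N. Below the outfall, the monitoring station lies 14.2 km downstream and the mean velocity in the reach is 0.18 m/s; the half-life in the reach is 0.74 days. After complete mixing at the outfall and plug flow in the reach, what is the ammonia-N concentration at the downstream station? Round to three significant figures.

0.266 mg/L

Mixed concentration C = ΣQC/ΣQ = (420.0·0.03200 + 83.90·3.600) / 503.9 = 315.5/503.9 = 0.6261 mg/L.
Travel time t = 14.2·1000 / 0.18 = 78890 s = 21.91 h.
Half-life 0.74 d → k = ln 2 / 0.74 = 0.9367 d⁻¹.
After decay, C = 0.6261 × e^(−kt) = 0.6261 × 0.4252 = 0.2662 mg/L.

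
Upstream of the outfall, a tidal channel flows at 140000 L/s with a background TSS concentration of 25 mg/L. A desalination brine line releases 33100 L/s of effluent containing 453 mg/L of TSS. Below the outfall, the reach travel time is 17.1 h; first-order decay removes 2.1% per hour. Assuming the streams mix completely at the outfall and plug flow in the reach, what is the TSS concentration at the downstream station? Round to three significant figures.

74.3 mg/L

Conservation of mass: C = (140000·25.00 + 33100·453.0) / 173100 = 18490000/173100 = 106.8 mg/L.
2.1%/h lost → k = −ln(1 − 0.021) = 0.02122 h⁻¹.
After decay, C = 106.8 × e^(−kt) = 106.8 × 0.6956 = 74.32 mg/L.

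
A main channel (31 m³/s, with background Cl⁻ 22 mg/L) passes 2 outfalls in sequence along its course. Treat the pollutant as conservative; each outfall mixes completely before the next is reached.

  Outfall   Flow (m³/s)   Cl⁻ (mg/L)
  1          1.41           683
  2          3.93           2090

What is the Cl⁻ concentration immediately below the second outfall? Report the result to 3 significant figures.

Outfall 1: combined Q = 32.41 m³/s; C = (31.00·22.00 + 1.410·683.0)/32.41 = 50.76 mg/L.
Outfall 2: combined Q = 36.34 m³/s; C = (32.41·50.76 + 3.930·2090)/36.34 = 271.3 mg/L.

271 mg/L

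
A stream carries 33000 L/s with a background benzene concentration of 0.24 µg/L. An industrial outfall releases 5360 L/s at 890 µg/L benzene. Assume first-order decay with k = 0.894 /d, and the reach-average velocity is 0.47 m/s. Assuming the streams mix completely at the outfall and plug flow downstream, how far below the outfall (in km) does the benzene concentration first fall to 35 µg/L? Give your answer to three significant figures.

Conservation of mass: C = (33000·0.2400 + 5360·890.0) / 38360 = 4778000/38360 = 124.6 µg/L.
Set 124.6·exp(−k·t) = 35 → t = ln(124.6/35)/k = 122700 s = 34.08 h.
Distance = v·t = 0.47·122700 = 57660 m = 57.66 km.

57.7 km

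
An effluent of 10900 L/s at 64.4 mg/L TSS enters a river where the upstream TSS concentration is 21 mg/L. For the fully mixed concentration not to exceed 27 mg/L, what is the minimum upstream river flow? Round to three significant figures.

67900 L/s

Set C_mix = 27: (Q·21.00 + 10900·64.40) / (Q + 10900) = 27
→ Q = 10900·(64.40 − 27)/(27 − 21.00) = 67940 L/s.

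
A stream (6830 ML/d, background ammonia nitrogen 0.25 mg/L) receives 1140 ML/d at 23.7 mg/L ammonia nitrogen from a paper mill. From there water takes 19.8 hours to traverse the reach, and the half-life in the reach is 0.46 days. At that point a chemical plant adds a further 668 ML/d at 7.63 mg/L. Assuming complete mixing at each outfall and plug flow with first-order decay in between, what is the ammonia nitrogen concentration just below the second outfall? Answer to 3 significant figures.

1.55 mg/L

Mixed concentration C = ΣQC/ΣQ = (6830·0.2500 + 1140·23.70) / 7970 = 28730/7970 = 3.604 mg/L; combined flow 7970 ML/d.
Half-life 0.46 d → k = ln 2 / 0.46 = 1.507 d⁻¹.
First-order decay: C = 3.604·exp(−k·t) = 3.604·0.2885 = 1.040 mg/L.
At the second outfall, C = (7970·1.040 + 668.0·7.630) / (7970 + 668.0) = 1.549 mg/L.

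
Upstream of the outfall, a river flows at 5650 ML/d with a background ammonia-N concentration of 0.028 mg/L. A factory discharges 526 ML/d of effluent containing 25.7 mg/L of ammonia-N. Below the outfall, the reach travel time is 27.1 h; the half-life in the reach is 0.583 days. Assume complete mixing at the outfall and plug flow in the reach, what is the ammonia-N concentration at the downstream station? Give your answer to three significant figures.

Mixed concentration C = ΣQC/ΣQ = (5650·0.02800 + 526.0·25.70) / 6176 = 13680/6176 = 2.214 mg/L.
Half-life 0.583 d → k = ln 2 / 0.583 = 1.189 d⁻¹.
After decay, C = 2.214 × e^(−kt) = 2.214 × 0.2612 = 0.5784 mg/L.

0.578 mg/L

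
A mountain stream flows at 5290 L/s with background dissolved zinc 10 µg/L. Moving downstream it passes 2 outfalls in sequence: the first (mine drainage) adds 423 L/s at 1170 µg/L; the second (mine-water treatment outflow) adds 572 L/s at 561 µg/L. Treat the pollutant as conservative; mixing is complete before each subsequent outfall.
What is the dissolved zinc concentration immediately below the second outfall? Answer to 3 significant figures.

138 µg/L

After outfall 1: Q = 5290 + 423.0 = 5713 L/s; C = (5290·10.00 + 423.0·1170)/5713 = 95.89 µg/L.
After outfall 2: Q = 5713 + 572.0 = 6285 L/s; C = (5713·95.89 + 572.0·561.0)/6285 = 138.2 µg/L.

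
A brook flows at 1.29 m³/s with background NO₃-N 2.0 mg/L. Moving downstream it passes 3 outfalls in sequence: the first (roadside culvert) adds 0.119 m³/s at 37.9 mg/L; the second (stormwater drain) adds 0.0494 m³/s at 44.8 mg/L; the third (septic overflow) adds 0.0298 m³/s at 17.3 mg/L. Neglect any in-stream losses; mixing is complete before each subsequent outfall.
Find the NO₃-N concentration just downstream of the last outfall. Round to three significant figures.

6.60 mg/L

After outfall 1: Q = 1.290 + 0.1190 = 1.409 m³/s; C = (1.290·2.000 + 0.1190·37.90)/1.409 = 5.032 mg/L.
After outfall 2: Q = 1.409 + 0.04940 = 1.458 m³/s; C = (1.409·5.032 + 0.04940·44.80)/1.458 = 6.379 mg/L.
After outfall 3: Q = 1.458 + 0.02980 = 1.488 m³/s; C = (1.458·6.379 + 0.02980·17.30)/1.488 = 6.598 mg/L.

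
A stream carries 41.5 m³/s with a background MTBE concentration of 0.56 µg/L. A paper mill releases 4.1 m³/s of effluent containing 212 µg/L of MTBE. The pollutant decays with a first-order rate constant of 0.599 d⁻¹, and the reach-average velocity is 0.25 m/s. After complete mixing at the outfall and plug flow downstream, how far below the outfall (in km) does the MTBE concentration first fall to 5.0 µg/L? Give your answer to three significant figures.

Flow-weighted average: C = (41.50·0.5600 + 4.100·212.0) / 45.60 = 892.4/45.60 = 19.57 µg/L.
Set 19.57·exp(−k·t) = 5.0 → t = ln(19.57/5.0)/k = 196800 s = 54.68 h.
Distance = v·t = 0.25·196800 = 49210 m = 49.21 km.

49.2 km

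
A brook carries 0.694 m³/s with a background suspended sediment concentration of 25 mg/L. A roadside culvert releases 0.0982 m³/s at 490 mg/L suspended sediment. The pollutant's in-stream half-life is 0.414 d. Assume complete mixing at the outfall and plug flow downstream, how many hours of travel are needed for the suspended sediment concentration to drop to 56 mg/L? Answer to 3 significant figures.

Mixed concentration C = ΣQC/ΣQ = (0.6940·25.00 + 0.09820·490.0) / 0.7922 = 65.47/0.7922 = 82.64 mg/L.
Half-life 0.414 d → k = ln 2 / 0.414 = 1.674 d⁻¹.
82.64·exp(−k·t) = 56 → t = ln(82.64/56)/k = 20080 s = 5.578 h.

5.58 h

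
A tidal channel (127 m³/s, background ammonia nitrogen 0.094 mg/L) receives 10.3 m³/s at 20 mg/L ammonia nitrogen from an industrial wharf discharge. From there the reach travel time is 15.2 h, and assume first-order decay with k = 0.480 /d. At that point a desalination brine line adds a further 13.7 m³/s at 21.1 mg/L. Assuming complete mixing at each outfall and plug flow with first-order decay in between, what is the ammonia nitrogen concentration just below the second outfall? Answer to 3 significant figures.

Conservation of mass: C = (127.0·0.09400 + 10.30·20.00) / 137.3 = 217.9/137.3 = 1.587 mg/L; combined flow 137.3 m³/s.
After decay, C = 1.587 × e^(−kt) = 1.587 × 0.7379 = 1.171 mg/L.
Second outfall: C = (137.3·1.171 + 13.70·21.10)/151.0 = 2.979 mg/L.

2.98 mg/L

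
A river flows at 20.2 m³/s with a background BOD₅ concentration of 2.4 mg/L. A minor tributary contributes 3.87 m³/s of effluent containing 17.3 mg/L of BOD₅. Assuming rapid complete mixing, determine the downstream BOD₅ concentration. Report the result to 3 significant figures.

Conservation of mass: C = (20.20·2.400 + 3.870·17.30) / 24.07 = 115.4/24.07 = 4.796 mg/L.

4.80 mg/L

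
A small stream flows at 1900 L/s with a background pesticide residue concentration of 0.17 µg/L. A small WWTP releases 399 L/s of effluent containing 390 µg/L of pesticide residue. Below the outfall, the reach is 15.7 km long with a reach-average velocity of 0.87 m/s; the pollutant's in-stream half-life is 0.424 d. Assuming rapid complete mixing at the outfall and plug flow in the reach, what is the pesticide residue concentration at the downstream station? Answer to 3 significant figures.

Mass balance: C = (1900·0.1700 + 399.0·390.0) / 2299 = 155900/2299 = 67.83 µg/L.
Travel time t = 15.7·1000 / 0.87 = 18050 s = 5.013 h.
Half-life 0.424 d → k = ln 2 / 0.424 = 1.635 d⁻¹.
After decay, C = 67.83 × e^(−kt) = 67.83 × 0.7107 = 48.21 µg/L.

48.2 µg/L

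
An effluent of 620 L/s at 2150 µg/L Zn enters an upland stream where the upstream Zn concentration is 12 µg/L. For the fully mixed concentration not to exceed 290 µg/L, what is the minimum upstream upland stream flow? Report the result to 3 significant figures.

Set C_mix = 290: (Q·12.00 + 620.0·2150) / (Q + 620.0) = 290
→ Q = 620.0·(2150 − 290)/(290 − 12.00) = 4148 L/s.

4150 L/s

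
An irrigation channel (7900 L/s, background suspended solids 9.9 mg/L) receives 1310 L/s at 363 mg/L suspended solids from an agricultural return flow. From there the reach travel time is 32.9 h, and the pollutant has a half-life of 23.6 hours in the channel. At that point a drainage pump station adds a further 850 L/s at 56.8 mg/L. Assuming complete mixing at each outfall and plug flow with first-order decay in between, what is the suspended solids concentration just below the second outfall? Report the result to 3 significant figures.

25.7 mg/L

Mass balance: C = (7900·9.900 + 1310·363.0) / 9210 = 553700/9210 = 60.12 mg/L; combined flow 9210 L/s.
Half-life 23.6 h → k = ln 2 / 23.6 = 0.02937 h⁻¹ = 0.7049 d⁻¹.
Applying C = C₀e^(−kt): 60.12 × 0.3805 = 22.88 mg/L.
At the second outfall, C = (9210·22.88 + 850.0·56.80) / (9210 + 850.0) = 25.74 mg/L.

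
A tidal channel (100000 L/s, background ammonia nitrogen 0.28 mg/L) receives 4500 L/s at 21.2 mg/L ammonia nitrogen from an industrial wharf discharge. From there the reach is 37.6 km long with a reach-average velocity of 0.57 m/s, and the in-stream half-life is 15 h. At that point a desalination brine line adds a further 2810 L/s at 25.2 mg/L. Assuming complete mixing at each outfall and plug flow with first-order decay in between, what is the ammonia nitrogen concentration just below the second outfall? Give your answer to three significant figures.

1.15 mg/L

Mass balance: C = (100000·0.2800 + 4500·21.20) / 104500 = 123400/104500 = 1.181 mg/L; combined flow 104500 L/s.
Travel time t = 37.6·1000 / 0.57 = 65960 s = 18.32 h.
Half-life 15 h → k = ln 2 / 15 = 0.04621 h⁻¹ = 1.109 d⁻¹.
After decay, C = 1.181 × e^(−kt) = 1.181 × 0.4288 = 0.5064 mg/L.
At the second outfall, C = (104500·0.5064 + 2810·25.20) / (104500 + 2810) = 1.153 mg/L.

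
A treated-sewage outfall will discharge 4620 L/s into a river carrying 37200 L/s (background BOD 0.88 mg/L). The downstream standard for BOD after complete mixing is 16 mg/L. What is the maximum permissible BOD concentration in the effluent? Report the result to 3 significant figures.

138 mg/L

At the limit, (Qr·Cr + Qe·Cₑ)/(Qr + Qe) = 16:
Cₑ = (41820·16 − 37200·0.8800) / 4620 = 137.7 mg/L.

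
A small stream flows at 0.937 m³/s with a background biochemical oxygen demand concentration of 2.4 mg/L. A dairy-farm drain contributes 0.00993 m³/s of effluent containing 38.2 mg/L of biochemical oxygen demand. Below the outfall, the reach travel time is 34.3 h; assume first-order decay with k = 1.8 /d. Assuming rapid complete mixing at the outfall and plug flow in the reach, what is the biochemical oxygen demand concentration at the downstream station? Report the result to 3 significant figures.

0.212 mg/L

Conservation of mass: C = (0.9370·2.400 + 0.009930·38.20) / 0.9469 = 2.628/0.9469 = 2.775 mg/L.
Applying C = C₀e^(−kt): 2.775 × 0.07634 = 0.2119 mg/L.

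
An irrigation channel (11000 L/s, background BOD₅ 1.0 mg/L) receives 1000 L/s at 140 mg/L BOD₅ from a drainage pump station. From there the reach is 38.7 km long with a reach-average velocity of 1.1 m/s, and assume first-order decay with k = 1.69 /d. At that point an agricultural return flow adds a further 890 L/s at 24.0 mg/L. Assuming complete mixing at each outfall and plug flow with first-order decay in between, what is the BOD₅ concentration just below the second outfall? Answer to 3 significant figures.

Flow-weighted average: C = (11000·1.000 + 1000·140.0) / 12000 = 151000/12000 = 12.58 mg/L; combined flow 12000 L/s.
Travel time t = 38.7·1000 / 1.1 = 35180 s = 9.773 h.
Applying C = C₀e^(−kt): 12.58 × 0.5025 = 6.323 mg/L.
At the second outfall, C = (12000·6.323 + 890.0·24.00) / (12000 + 890.0) = 7.544 mg/L.

7.54 mg/L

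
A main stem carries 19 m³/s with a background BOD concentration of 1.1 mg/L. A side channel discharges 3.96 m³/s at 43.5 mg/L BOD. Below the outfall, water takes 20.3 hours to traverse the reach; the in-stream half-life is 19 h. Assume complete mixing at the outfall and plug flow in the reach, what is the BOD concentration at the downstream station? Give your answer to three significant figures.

4.01 mg/L

Conservation of mass: C = (19.00·1.100 + 3.960·43.50) / 22.96 = 193.2/22.96 = 8.413 mg/L.
Half-life 19 h → k = ln 2 / 19 = 0.03648 h⁻¹ = 0.8756 d⁻¹.
First-order decay: C = 8.413·exp(−k·t) = 8.413·0.4768 = 4.012 mg/L.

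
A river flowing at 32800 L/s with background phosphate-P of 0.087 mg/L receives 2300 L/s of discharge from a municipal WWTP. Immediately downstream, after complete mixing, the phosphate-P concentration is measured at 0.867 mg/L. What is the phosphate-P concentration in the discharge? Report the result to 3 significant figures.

Mass balance: 32800·0.08700 + 2300·Cₑ = 35100·0.8670
→ Cₑ = (35100·0.8670 − 32800·0.08700) / 2300 = 11.99 mg/L.

12.0 mg/L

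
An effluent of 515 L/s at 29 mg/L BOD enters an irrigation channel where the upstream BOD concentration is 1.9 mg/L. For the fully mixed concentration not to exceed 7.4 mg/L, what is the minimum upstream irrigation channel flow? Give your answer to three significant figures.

2020 L/s

Set C_mix = 7.4: (Q·1.900 + 515.0·29.00) / (Q + 515.0) = 7.4
→ Q = 515.0·(29.00 − 7.4)/(7.4 − 1.900) = 2023 L/s.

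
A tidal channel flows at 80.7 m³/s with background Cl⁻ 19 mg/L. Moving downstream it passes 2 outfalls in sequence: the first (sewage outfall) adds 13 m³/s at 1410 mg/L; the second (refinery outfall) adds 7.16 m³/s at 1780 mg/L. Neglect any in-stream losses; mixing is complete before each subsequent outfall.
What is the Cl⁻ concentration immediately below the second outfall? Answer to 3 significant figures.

After outfall 1: Q = 80.70 + 13.00 = 93.70 m³/s; C = (80.70·19.00 + 13.00·1410)/93.70 = 212.0 mg/L.
After outfall 2: Q = 93.70 + 7.160 = 100.9 m³/s; C = (93.70·212.0 + 7.160·1780)/100.9 = 323.3 mg/L.

323 mg/L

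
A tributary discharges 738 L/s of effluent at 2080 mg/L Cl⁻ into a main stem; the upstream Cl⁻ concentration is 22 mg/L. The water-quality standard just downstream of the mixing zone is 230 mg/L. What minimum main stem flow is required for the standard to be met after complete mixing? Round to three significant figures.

6560 L/s

Set C_mix = 230: (Q·22.00 + 738.0·2080) / (Q + 738.0) = 230
→ Q = 738.0·(2080 − 230)/(230 − 22.00) = 6564 L/s.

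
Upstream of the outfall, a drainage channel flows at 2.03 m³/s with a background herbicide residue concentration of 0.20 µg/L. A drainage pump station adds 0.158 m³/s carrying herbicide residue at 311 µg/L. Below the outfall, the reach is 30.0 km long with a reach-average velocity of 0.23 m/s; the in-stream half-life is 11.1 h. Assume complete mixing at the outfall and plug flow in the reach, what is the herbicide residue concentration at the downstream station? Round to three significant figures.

2.36 µg/L

Mixed concentration C = ΣQC/ΣQ = (2.030·0.2000 + 0.1580·311.0) / 2.188 = 49.54/2.188 = 22.64 µg/L.
Travel time t = 30.0·1000 / 0.23 = 130400 s = 36.23 h.
Half-life 11.1 h → k = ln 2 / 11.1 = 0.06245 h⁻¹ = 1.499 d⁻¹.
After decay, C = 22.64 × e^(−kt) = 22.64 × 0.1041 = 2.357 µg/L.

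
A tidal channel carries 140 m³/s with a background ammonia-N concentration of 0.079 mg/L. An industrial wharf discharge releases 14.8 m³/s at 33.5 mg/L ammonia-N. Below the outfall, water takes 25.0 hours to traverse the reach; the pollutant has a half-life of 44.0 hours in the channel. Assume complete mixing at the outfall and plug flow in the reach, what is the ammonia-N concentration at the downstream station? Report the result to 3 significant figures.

After mixing, C = (140.0·0.07900 + 14.80·33.50) / 154.8 = 506.9/154.8 = 3.274 mg/L.
Half-life 44.0 h → k = ln 2 / 44.0 = 0.01575 h⁻¹ = 0.3781 d⁻¹.
After decay, C = 3.274 × e^(−kt) = 3.274 × 0.6745 = 2.208 mg/L.

2.21 mg/L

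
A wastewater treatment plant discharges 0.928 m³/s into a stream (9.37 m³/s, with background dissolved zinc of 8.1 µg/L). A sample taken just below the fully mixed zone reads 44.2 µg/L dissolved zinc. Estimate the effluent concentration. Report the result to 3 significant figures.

409 µg/L

Mass balance: 9.370·8.100 + 0.9280·Cₑ = 10.30·44.20
→ Cₑ = (10.30·44.20 − 9.370·8.100) / 0.9280 = 408.7 µg/L.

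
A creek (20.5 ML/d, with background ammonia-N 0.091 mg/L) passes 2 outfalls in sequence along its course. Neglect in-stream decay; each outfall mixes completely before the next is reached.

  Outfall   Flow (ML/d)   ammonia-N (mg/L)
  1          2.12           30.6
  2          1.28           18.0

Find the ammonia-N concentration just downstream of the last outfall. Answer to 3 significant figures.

3.76 mg/L

After outfall 1: Q = 20.50 + 2.120 = 22.62 ML/d; C = (20.50·0.09100 + 2.120·30.60)/22.62 = 2.950 mg/L.
After outfall 2: Q = 22.62 + 1.280 = 23.90 ML/d; C = (22.62·2.950 + 1.280·18.00)/23.90 = 3.756 mg/L.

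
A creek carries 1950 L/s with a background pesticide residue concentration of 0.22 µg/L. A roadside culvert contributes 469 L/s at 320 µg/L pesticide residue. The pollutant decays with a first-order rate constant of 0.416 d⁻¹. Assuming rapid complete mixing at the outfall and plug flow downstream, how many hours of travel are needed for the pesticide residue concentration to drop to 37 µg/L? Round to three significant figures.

30.0 h

Conservation of mass: C = (1950·0.2200 + 469.0·320.0) / 2419 = 150500/2419 = 62.22 µg/L.
62.22·exp(−k·t) = 37 → t = ln(62.22/37)/k = 107900 s = 29.99 h.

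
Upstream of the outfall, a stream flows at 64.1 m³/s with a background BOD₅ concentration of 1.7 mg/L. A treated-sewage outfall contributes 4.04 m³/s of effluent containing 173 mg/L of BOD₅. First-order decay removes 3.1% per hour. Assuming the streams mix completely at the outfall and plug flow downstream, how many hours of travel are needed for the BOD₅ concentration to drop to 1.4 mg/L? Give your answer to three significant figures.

67.8 h

Mixed concentration C = ΣQC/ΣQ = (64.10·1.700 + 4.040·173.0) / 68.14 = 807.9/68.14 = 11.86 mg/L.
3.1%/h lost → k = −ln(1 − 0.031) = 0.03149 h⁻¹.
11.86·exp(−k·t) = 1.4 → t = ln(11.86/1.4)/k = 244200 s = 67.84 h.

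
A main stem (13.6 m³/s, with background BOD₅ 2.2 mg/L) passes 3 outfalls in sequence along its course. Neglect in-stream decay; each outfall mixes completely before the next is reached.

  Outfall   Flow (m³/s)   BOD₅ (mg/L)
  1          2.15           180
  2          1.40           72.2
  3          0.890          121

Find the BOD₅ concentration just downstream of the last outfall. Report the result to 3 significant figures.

34.7 mg/L

Below outfall 1: Q → 15.75 m³/s, C = (13.60·2.200 + 2.150·180.0)/15.75 = 26.47 mg/L.
Below outfall 2: Q → 17.15 m³/s, C = (15.75·26.47 + 1.400·72.20)/17.15 = 30.20 mg/L.
Below outfall 3: Q → 18.04 m³/s, C = (17.15·30.20 + 0.8900·121.0)/18.04 = 34.68 mg/L.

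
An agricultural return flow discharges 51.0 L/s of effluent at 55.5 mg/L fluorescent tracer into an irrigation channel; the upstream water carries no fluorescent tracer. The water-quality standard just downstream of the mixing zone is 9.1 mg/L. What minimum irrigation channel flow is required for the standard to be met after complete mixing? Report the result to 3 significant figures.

260 L/s

Set C_mix = 9.1: (Q·0 + 51.00·55.50) / (Q + 51.00) = 9.1
→ Q = 51.00·(55.50 − 9.1)/(9.1 − 0) = 260.0 L/s.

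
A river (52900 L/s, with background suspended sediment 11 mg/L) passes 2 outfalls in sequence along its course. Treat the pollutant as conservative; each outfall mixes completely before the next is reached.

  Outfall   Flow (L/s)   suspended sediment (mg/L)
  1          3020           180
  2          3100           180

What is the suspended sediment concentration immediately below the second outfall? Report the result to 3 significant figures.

28.5 mg/L

After outfall 1: Q = 52900 + 3020 = 55920 L/s; C = (52900·11.00 + 3020·180.0)/55920 = 20.13 mg/L.
After outfall 2: Q = 55920 + 3100 = 59020 L/s; C = (55920·20.13 + 3100·180.0)/59020 = 28.52 mg/L.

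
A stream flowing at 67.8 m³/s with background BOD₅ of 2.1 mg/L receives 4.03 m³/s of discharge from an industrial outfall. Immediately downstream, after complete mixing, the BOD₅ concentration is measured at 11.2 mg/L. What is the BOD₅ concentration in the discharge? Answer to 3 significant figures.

Mass balance: 67.80·2.100 + 4.030·Cₑ = 71.83·11.20
→ Cₑ = (71.83·11.20 − 67.80·2.100) / 4.030 = 164.3 mg/L.

164 mg/L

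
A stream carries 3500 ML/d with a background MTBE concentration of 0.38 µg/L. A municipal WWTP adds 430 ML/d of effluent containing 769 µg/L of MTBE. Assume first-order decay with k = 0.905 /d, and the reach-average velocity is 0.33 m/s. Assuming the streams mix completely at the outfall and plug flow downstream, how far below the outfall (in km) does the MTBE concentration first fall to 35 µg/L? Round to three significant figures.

Conservation of mass: C = (3500·0.3800 + 430.0·769.0) / 3930 = 332000/3930 = 84.48 µg/L.
Set 84.48·exp(−k·t) = 35 → t = ln(84.48/35)/k = 84120 s = 23.37 h.
Distance = v·t = 0.33·84120 = 27760 m = 27.76 km.

27.8 km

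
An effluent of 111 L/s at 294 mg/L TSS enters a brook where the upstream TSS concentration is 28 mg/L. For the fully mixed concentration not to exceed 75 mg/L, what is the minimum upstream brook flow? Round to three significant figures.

517 L/s

Set C_mix = 75: (Q·28.00 + 111.0·294.0) / (Q + 111.0) = 75
→ Q = 111.0·(294.0 − 75)/(75 − 28.00) = 517.2 L/s.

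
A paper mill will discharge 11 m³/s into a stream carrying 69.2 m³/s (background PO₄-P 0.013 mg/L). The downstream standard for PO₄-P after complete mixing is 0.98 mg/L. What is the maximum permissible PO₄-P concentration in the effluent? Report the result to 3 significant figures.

At the limit, (Qr·Cr + Qe·Cₑ)/(Qr + Qe) = 0.98:
Cₑ = (80.20·0.98 − 69.20·0.01300) / 11.00 = 7.063 mg/L.

7.06 mg/L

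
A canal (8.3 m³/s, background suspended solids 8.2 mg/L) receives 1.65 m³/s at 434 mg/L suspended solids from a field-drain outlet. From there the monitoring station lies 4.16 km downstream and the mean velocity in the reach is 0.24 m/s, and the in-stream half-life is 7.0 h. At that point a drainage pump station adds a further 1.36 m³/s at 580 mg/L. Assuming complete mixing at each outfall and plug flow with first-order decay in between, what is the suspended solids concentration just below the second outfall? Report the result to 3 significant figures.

Conservation of mass: C = (8.300·8.200 + 1.650·434.0) / 9.950 = 784.2/9.950 = 78.81 mg/L; combined flow 9.950 m³/s.
Travel time t = 4.16·1000 / 0.24 = 17330 s = 4.815 h.
Half-life 7.0 h → k = ln 2 / 7.0 = 0.09902 h⁻¹ = 2.377 d⁻¹.
First-order decay: C = 78.81·exp(−k·t) = 78.81·0.6208 = 48.92 mg/L.
At the second outfall, C = (9.950·48.92 + 1.360·580.0) / (9.950 + 1.360) = 112.8 mg/L.

113 mg/L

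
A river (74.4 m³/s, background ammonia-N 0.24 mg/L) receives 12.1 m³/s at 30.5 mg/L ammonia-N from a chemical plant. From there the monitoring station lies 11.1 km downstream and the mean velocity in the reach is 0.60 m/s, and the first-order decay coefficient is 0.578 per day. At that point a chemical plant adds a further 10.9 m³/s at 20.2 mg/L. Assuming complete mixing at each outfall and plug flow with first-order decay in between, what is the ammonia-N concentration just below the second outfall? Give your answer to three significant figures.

After mixing, C = (74.40·0.2400 + 12.10·30.50) / 86.50 = 386.9/86.50 = 4.473 mg/L; combined flow 86.50 m³/s.
Travel time t = 11.1·1000 / 0.60 = 18500 s = 5.139 h.
First-order decay: C = 4.473·exp(−k·t) = 4.473·0.8836 = 3.952 mg/L.
At the second outfall, C = (86.50·3.952 + 10.90·20.20) / (86.50 + 10.90) = 5.770 mg/L.

5.77 mg/L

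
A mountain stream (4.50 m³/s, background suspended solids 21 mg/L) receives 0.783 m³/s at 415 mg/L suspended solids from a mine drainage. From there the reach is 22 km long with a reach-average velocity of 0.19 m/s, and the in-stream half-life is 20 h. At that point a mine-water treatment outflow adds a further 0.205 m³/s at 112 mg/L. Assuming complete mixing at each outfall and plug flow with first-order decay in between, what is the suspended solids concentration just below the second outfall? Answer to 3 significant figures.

Flow-weighted average: C = (4.500·21.00 + 0.7830·415.0) / 5.283 = 419.4/5.283 = 79.40 mg/L; combined flow 5.283 m³/s.
Travel time t = 22·1000 / 0.19 = 115800 s = 32.16 h.
Half-life 20 h → k = ln 2 / 20 = 0.03466 h⁻¹ = 0.8318 d⁻¹.
Decay over the reach: 79.40·exp(−kt) = 79.40·0.3280 = 26.04 mg/L.
At the second outfall, C = (5.283·26.04 + 0.2050·112.0) / (5.283 + 0.2050) = 29.25 mg/L.

29.3 mg/L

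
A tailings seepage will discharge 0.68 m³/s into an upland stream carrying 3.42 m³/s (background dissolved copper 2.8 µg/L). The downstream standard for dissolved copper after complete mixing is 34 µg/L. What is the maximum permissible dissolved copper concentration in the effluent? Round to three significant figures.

191 µg/L

At the limit, (Qr·Cr + Qe·Cₑ)/(Qr + Qe) = 34:
Cₑ = (4.100·34 − 3.420·2.800) / 0.6800 = 190.9 µg/L.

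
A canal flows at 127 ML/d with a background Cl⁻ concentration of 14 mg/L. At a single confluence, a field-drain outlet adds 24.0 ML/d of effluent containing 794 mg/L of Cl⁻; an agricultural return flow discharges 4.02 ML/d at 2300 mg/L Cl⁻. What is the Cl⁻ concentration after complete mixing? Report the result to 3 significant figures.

194 mg/L

Mixed concentration C = ΣQC/ΣQ = (127.0·14.00 + 24.00·794.0 + 4.020·2300) / 155.0 = 30080/155.0 = 194.0 mg/L.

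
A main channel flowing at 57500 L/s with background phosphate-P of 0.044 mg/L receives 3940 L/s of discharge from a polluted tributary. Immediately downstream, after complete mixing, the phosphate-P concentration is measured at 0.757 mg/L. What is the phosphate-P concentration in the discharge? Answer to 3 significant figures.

Mass balance: 57500·0.04400 + 3940·Cₑ = 61440·0.7570
→ Cₑ = (61440·0.7570 − 57500·0.04400) / 3940 = 11.16 mg/L.

11.2 mg/L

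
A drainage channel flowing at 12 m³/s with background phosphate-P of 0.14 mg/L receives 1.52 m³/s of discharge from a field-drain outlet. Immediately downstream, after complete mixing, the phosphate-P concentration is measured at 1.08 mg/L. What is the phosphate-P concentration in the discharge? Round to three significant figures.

Mass balance: 12.00·0.1400 + 1.520·Cₑ = 13.52·1.080
→ Cₑ = (13.52·1.080 − 12.00·0.1400) / 1.520 = 8.501 mg/L.

8.50 mg/L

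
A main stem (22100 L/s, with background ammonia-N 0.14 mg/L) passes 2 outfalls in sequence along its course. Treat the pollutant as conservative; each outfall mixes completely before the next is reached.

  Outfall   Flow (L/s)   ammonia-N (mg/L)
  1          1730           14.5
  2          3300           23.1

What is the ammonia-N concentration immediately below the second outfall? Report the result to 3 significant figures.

3.85 mg/L

Below outfall 1: Q → 23830 L/s, C = (22100·0.1400 + 1730·14.50)/23830 = 1.183 mg/L.
Below outfall 2: Q → 27130 L/s, C = (23830·1.183 + 3300·23.10)/27130 = 3.848 mg/L.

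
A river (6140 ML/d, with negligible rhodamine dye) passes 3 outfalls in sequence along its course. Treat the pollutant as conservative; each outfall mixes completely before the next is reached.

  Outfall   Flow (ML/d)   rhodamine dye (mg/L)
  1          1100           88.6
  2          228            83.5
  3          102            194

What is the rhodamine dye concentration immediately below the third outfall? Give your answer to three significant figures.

After outfall 1: Q = 6140 + 1100 = 7240 ML/d; C = (6140·0 + 1100·88.60)/7240 = 13.46 mg/L.
After outfall 2: Q = 7240 + 228.0 = 7468 ML/d; C = (7240·13.46 + 228.0·83.50)/7468 = 15.60 mg/L.
After outfall 3: Q = 7468 + 102.0 = 7570 ML/d; C = (7468·15.60 + 102.0·194.0)/7570 = 18.00 mg/L.

18.0 mg/L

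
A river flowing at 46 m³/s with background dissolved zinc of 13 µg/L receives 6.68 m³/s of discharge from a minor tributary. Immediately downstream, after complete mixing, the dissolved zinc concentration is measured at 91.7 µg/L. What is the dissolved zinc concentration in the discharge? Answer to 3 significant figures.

634 µg/L

Mass balance: 46.00·13.00 + 6.680·Cₑ = 52.68·91.70
→ Cₑ = (52.68·91.70 − 46.00·13.00) / 6.680 = 633.6 µg/L.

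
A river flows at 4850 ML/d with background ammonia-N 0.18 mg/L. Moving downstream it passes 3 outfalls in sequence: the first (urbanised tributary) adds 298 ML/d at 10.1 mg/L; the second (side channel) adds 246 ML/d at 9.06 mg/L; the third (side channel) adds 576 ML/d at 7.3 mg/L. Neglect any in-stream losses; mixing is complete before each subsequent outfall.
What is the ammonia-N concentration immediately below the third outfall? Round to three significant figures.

Outfall 1: combined Q = 5148 ML/d; C = (4850·0.1800 + 298.0·10.10)/5148 = 0.7542 mg/L.
Outfall 2: combined Q = 5394 ML/d; C = (5148·0.7542 + 246.0·9.060)/5394 = 1.133 mg/L.
Outfall 3: combined Q = 5970 ML/d; C = (5394·1.133 + 576.0·7.300)/5970 = 1.728 mg/L.

1.73 mg/L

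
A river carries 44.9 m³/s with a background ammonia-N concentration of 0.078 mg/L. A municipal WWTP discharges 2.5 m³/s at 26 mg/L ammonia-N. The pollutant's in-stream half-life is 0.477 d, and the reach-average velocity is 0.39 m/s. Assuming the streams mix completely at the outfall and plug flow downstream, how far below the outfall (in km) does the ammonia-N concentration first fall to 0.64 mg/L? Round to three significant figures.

Mass balance: C = (44.90·0.07800 + 2.500·26.00) / 47.40 = 68.50/47.40 = 1.445 mg/L.
Half-life 0.477 d → k = ln 2 / 0.477 = 1.453 d⁻¹.
Set 1.445·exp(−k·t) = 0.64 → t = ln(1.445/0.64)/k = 48430 s = 13.45 h.
Distance = v·t = 0.39·48430 = 18890 m = 18.89 km.

18.9 km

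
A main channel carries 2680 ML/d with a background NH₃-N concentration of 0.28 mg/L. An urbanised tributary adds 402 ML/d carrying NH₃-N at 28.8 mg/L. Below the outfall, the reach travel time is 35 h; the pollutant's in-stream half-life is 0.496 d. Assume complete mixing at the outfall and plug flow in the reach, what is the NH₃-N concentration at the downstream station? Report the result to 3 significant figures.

0.521 mg/L

Mass balance: C = (2680·0.2800 + 402.0·28.80) / 3082 = 12330/3082 = 4.000 mg/L.
Half-life 0.496 d → k = ln 2 / 0.496 = 1.397 d⁻¹.
After decay, C = 4.000 × e^(−kt) = 4.000 × 0.1303 = 0.5212 mg/L.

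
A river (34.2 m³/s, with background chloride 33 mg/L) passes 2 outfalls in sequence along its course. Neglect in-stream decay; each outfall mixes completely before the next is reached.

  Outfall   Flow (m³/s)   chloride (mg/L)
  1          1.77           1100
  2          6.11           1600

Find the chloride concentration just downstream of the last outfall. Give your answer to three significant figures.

Below outfall 1: Q → 35.97 m³/s, C = (34.20·33.00 + 1.770·1100)/35.97 = 85.50 mg/L.
Below outfall 2: Q → 42.08 m³/s, C = (35.97·85.50 + 6.110·1600)/42.08 = 305.4 mg/L.

305 mg/L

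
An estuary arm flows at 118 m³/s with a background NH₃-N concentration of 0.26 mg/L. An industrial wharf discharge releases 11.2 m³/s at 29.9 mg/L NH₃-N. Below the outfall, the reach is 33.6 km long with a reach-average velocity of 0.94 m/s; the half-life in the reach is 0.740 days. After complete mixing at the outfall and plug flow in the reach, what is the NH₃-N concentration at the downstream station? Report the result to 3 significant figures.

Mass balance: C = (118.0·0.2600 + 11.20·29.90) / 129.2 = 365.6/129.2 = 2.829 mg/L.
Travel time t = 33.6·1000 / 0.94 = 35740 s = 9.929 h.
Half-life 0.740 d → k = ln 2 / 0.740 = 0.9367 d⁻¹.
Decay over the reach: 2.829·exp(−kt) = 2.829·0.6787 = 1.920 mg/L.

1.92 mg/L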